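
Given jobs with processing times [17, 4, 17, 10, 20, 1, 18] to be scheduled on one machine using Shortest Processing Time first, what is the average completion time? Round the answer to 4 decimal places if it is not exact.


Sort jobs by processing time (SPT order): [1, 4, 10, 17, 17, 18, 20]
Compute completion times sequentially:
  Job 1: processing = 1, completes at 1
  Job 2: processing = 4, completes at 5
  Job 3: processing = 10, completes at 15
  Job 4: processing = 17, completes at 32
  Job 5: processing = 17, completes at 49
  Job 6: processing = 18, completes at 67
  Job 7: processing = 20, completes at 87
Sum of completion times = 256
Average completion time = 256/7 = 36.5714

36.5714


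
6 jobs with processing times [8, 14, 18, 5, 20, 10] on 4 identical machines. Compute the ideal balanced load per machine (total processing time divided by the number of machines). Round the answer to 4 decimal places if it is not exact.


Total processing time = 8 + 14 + 18 + 5 + 20 + 10 = 75
Number of machines = 4
Ideal balanced load = 75 / 4 = 18.75

18.75


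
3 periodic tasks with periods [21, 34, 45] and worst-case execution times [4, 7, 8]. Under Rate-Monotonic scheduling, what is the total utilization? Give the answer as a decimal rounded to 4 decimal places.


Compute individual utilizations (exact fractions):
  Task 1: C/T = 4/21 (approx. 0.1905)
  Task 2: C/T = 7/34 (approx. 0.2059)
  Task 3: C/T = 8/45 (approx. 0.1778)
Total utilization U = 4/21 + 7/34 + 8/45 = 6149/10710
Rounded to 4 decimal places: U = 0.5741
RM (Liu & Layland) bound for 3 tasks = 0.779763; compare with U = 6149/10710 (approx. 0.574136)
U <= bound, so schedulable by RM sufficient condition.

0.5741


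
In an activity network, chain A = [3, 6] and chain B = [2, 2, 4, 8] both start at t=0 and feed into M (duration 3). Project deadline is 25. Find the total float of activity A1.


Forward pass: ES(A1) = sum of predecessors on chain A = 0
EF = ES + duration = 0 + 3 = 3
Backward pass: LF(M) = deadline = 25; LS(M) = 25 - 3 = 22
LF(A1) = LS(M) - sum(successors on chain A) = 22 - 6 = 16
LS = LF - duration = 16 - 3 = 13
Total float = LS - ES = 13 - 0 = 13

13


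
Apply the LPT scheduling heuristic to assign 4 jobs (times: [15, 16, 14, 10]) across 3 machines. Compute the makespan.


Sort jobs in decreasing order (LPT): [16, 15, 14, 10]
Assign each job to the least loaded machine:
  Machine 1: jobs [16], load = 16
  Machine 2: jobs [15], load = 15
  Machine 3: jobs [14, 10], load = 24
Makespan = max load = 24

24


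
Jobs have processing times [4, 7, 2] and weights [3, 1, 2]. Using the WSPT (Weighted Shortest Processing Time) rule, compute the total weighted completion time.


Compute p/w ratios and sort ascending (WSPT): [(2, 2), (4, 3), (7, 1)]
Compute weighted completion times:
  Job (p=2,w=2): C=2, w*C=2*2=4
  Job (p=4,w=3): C=6, w*C=3*6=18
  Job (p=7,w=1): C=13, w*C=1*13=13
Total weighted completion time = 35

35


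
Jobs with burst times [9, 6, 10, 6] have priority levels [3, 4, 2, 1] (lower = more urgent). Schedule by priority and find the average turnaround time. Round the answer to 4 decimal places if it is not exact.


Sort by priority (ascending = highest first):
Order: [(1, 6), (2, 10), (3, 9), (4, 6)]
Completion times:
  Priority 1, burst=6, C=6
  Priority 2, burst=10, C=16
  Priority 3, burst=9, C=25
  Priority 4, burst=6, C=31
Average turnaround = 78/4 = 19.5

19.5


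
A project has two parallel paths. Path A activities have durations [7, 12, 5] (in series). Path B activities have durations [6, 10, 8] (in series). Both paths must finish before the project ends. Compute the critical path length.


Path A total = 7 + 12 + 5 = 24
Path B total = 6 + 10 + 8 = 24
Critical path = longest path = max(24, 24) = 24

24


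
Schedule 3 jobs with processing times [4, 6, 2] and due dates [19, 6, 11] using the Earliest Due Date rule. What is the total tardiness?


Sort by due date (EDD order): [(6, 6), (2, 11), (4, 19)]
Compute completion times and tardiness:
  Job 1: p=6, d=6, C=6, tardiness=max(0,6-6)=0
  Job 2: p=2, d=11, C=8, tardiness=max(0,8-11)=0
  Job 3: p=4, d=19, C=12, tardiness=max(0,12-19)=0
Total tardiness = 0

0


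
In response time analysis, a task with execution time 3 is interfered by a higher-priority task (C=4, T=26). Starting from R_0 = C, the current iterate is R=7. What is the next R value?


R_next = C + ceil(R_prev / T_hp) * C_hp
ceil(7 / 26) = ceil(0.2692) = 1
Interference = 1 * 4 = 4
R_next = 3 + 4 = 7
R_next = R_prev, so the iteration has converged (response time = 7).

7


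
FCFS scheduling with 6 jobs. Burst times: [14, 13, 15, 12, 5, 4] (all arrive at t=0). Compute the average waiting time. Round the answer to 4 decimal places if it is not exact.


FCFS order (as given): [14, 13, 15, 12, 5, 4]
Waiting times:
  Job 1: wait = 0
  Job 2: wait = 14
  Job 3: wait = 27
  Job 4: wait = 42
  Job 5: wait = 54
  Job 6: wait = 59
Sum of waiting times = 196
Average waiting time = 196/6 = 32.6667

32.6667


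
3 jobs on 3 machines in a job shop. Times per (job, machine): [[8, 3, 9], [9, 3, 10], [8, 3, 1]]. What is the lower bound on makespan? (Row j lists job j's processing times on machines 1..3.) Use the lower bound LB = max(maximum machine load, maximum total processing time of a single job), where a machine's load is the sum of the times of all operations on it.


Machine loads:
  Machine 1: 8 + 9 + 8 = 25
  Machine 2: 3 + 3 + 3 = 9
  Machine 3: 9 + 10 + 1 = 20
Max machine load = 25
Job totals:
  Job 1: 20
  Job 2: 22
  Job 3: 12
Max job total = 22
Lower bound = max(25, 22) = 25

25


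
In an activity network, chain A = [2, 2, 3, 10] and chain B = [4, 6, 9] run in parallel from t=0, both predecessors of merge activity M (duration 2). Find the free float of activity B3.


ES(B3) = sum of predecessors on chain B = 10
EF(B3) = ES + duration = 10 + 9 = 19
Successor of B3 is M. ES(M) = max(sum(A), sum(B)) = max(17, 19) = 19
Free float = ES(successor) - EF(current) = 19 - 19 = 0

0


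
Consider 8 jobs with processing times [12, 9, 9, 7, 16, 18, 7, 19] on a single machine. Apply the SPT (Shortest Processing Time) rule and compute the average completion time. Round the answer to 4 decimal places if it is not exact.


Sort jobs by processing time (SPT order): [7, 7, 9, 9, 12, 16, 18, 19]
Compute completion times sequentially:
  Job 1: processing = 7, completes at 7
  Job 2: processing = 7, completes at 14
  Job 3: processing = 9, completes at 23
  Job 4: processing = 9, completes at 32
  Job 5: processing = 12, completes at 44
  Job 6: processing = 16, completes at 60
  Job 7: processing = 18, completes at 78
  Job 8: processing = 19, completes at 97
Sum of completion times = 355
Average completion time = 355/8 = 44.375

44.375


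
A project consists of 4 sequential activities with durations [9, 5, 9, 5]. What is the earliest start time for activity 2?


Activity 2 starts after activities 1 through 1 complete.
Predecessor durations: [9]
ES = 9 = 9

9


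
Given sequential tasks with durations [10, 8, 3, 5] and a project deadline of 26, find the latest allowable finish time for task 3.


LF(activity 3) = deadline - sum of successor durations
Successors: activities 4 through 4 with durations [5]
Sum of successor durations = 5
LF = 26 - 5 = 21

21


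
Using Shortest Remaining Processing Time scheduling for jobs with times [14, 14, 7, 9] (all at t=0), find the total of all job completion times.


Since all jobs arrive at t=0, SRPT equals SPT ordering.
SPT order: [7, 9, 14, 14]
Completion times:
  Job 1: p=7, C=7
  Job 2: p=9, C=16
  Job 3: p=14, C=30
  Job 4: p=14, C=44
Total completion time = 7 + 16 + 30 + 44 = 97

97


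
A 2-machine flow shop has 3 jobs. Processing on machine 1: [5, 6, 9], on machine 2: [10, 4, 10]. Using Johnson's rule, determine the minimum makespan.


Apply Johnson's rule:
  Group 1 (a <= b): [(1, 5, 10), (3, 9, 10)]
  Group 2 (a > b): [(2, 6, 4)]
Optimal job order: [1, 3, 2]
Schedule:
  Job 1: M1 done at 5, M2 done at 15
  Job 3: M1 done at 14, M2 done at 25
  Job 2: M1 done at 20, M2 done at 29
Makespan = 29

29


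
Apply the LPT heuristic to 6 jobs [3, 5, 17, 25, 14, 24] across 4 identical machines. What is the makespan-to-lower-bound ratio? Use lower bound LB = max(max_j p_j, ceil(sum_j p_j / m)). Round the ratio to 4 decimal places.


LPT order: [25, 24, 17, 14, 5, 3]
Machine loads after assignment: [25, 24, 20, 19]
LPT makespan = 25
Lower bound = max(max_job, ceil(total/4)) = max(25, 22) = 25
Ratio = 25 / 25 = 1.0

1.0


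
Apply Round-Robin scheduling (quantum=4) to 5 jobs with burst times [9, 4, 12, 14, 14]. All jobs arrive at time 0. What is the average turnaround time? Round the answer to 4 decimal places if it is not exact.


Time quantum = 4
Execution trace:
  J1 runs 4 units, time = 4
  J2 runs 4 units, time = 8
  J3 runs 4 units, time = 12
  J4 runs 4 units, time = 16
  J5 runs 4 units, time = 20
  J1 runs 4 units, time = 24
  J3 runs 4 units, time = 28
  J4 runs 4 units, time = 32
  J5 runs 4 units, time = 36
  J1 runs 1 units, time = 37
  J3 runs 4 units, time = 41
  J4 runs 4 units, time = 45
  J5 runs 4 units, time = 49
  J4 runs 2 units, time = 51
  J5 runs 2 units, time = 53
Finish times: [37, 8, 41, 51, 53]
Average turnaround = 190/5 = 38.0

38.0


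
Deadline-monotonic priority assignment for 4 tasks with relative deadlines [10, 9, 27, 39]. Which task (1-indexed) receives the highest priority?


Sort tasks by relative deadline (ascending):
  Task 2: deadline = 9
  Task 1: deadline = 10
  Task 3: deadline = 27
  Task 4: deadline = 39
Priority order (highest first): [2, 1, 3, 4]
Highest priority task = 2

2


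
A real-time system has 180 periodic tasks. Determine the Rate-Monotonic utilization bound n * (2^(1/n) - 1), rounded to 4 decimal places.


Compute 2^(1/180) = 1.0038582416
Subtract 1: 1.0038582416 - 1 = 0.0038582416
Multiply by n: 180 * 0.0038582416 = 0.6944834880
Round to 4 dp: 0.6945

0.6945


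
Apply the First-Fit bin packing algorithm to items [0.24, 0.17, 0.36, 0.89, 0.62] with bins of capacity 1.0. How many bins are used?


Place items sequentially using First-Fit:
  Item 0.24 -> new Bin 1
  Item 0.17 -> Bin 1 (now 0.41)
  Item 0.36 -> Bin 1 (now 0.77)
  Item 0.89 -> new Bin 2
  Item 0.62 -> new Bin 3
Total bins used = 3

3


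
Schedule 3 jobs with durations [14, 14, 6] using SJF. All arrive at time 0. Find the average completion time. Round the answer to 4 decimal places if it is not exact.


SJF order (ascending): [6, 14, 14]
Completion times:
  Job 1: burst=6, C=6
  Job 2: burst=14, C=20
  Job 3: burst=14, C=34
Average completion = 60/3 = 20.0

20.0


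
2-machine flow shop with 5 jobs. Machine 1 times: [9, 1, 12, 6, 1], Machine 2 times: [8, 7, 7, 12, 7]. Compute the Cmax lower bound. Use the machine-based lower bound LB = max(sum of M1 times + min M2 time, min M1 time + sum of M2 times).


LB1 = sum(M1 times) + min(M2 times) = 29 + 7 = 36
LB2 = min(M1 times) + sum(M2 times) = 1 + 41 = 42
Lower bound = max(LB1, LB2) = max(36, 42) = 42

42


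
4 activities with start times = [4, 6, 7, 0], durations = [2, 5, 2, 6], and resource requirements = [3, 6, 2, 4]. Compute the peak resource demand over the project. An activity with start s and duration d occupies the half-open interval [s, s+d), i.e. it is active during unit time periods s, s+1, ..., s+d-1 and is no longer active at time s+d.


Each activity i is active on [start_i, start_i + duration_i).
Compute total resource usage per time slot:
  t=0: active resources = [4], total = 4
  t=1: active resources = [4], total = 4
  t=2: active resources = [4], total = 4
  t=3: active resources = [4], total = 4
  t=4: active resources = [3, 4], total = 7
  t=5: active resources = [3, 4], total = 7
  t=6: active resources = [6], total = 6
  t=7: active resources = [6, 2], total = 8
  t=8: active resources = [6, 2], total = 8
  t=9: active resources = [6], total = 6
  t=10: active resources = [6], total = 6
Peak resource demand = 8

8


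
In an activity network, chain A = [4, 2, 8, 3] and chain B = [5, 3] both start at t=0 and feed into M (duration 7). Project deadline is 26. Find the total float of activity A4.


Forward pass: ES(A4) = sum of predecessors on chain A = 14
EF = ES + duration = 14 + 3 = 17
Backward pass: LF(M) = deadline = 26; LS(M) = 26 - 7 = 19
LF(A4) = LS(M) - sum(successors on chain A) = 19 - 0 = 19
LS = LF - duration = 19 - 3 = 16
Total float = LS - ES = 16 - 14 = 2

2


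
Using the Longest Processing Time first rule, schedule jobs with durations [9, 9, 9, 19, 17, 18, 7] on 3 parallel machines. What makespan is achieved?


Sort jobs in decreasing order (LPT): [19, 18, 17, 9, 9, 9, 7]
Assign each job to the least loaded machine:
  Machine 1: jobs [19, 9], load = 28
  Machine 2: jobs [18, 9], load = 27
  Machine 3: jobs [17, 9, 7], load = 33
Makespan = max load = 33

33


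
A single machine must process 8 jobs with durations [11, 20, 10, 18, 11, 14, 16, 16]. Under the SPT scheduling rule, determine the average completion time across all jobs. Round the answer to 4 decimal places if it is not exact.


Sort jobs by processing time (SPT order): [10, 11, 11, 14, 16, 16, 18, 20]
Compute completion times sequentially:
  Job 1: processing = 10, completes at 10
  Job 2: processing = 11, completes at 21
  Job 3: processing = 11, completes at 32
  Job 4: processing = 14, completes at 46
  Job 5: processing = 16, completes at 62
  Job 6: processing = 16, completes at 78
  Job 7: processing = 18, completes at 96
  Job 8: processing = 20, completes at 116
Sum of completion times = 461
Average completion time = 461/8 = 57.625

57.625


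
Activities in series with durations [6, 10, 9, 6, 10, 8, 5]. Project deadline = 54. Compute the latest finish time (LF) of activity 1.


LF(activity 1) = deadline - sum of successor durations
Successors: activities 2 through 7 with durations [10, 9, 6, 10, 8, 5]
Sum of successor durations = 48
LF = 54 - 48 = 6

6


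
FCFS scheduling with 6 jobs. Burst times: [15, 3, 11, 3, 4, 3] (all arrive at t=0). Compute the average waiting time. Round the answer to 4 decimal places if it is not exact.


FCFS order (as given): [15, 3, 11, 3, 4, 3]
Waiting times:
  Job 1: wait = 0
  Job 2: wait = 15
  Job 3: wait = 18
  Job 4: wait = 29
  Job 5: wait = 32
  Job 6: wait = 36
Sum of waiting times = 130
Average waiting time = 130/6 = 21.6667

21.6667


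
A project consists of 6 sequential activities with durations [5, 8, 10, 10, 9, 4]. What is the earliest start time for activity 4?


Activity 4 starts after activities 1 through 3 complete.
Predecessor durations: [5, 8, 10]
ES = 5 + 8 + 10 = 23

23


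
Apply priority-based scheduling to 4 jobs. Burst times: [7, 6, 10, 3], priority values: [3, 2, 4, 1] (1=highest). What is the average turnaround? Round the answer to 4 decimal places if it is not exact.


Sort by priority (ascending = highest first):
Order: [(1, 3), (2, 6), (3, 7), (4, 10)]
Completion times:
  Priority 1, burst=3, C=3
  Priority 2, burst=6, C=9
  Priority 3, burst=7, C=16
  Priority 4, burst=10, C=26
Average turnaround = 54/4 = 13.5

13.5


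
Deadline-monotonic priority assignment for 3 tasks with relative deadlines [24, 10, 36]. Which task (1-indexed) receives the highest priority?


Sort tasks by relative deadline (ascending):
  Task 2: deadline = 10
  Task 1: deadline = 24
  Task 3: deadline = 36
Priority order (highest first): [2, 1, 3]
Highest priority task = 2

2


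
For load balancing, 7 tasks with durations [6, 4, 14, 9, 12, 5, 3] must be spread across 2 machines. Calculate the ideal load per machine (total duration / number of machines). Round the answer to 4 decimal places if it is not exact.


Total processing time = 6 + 4 + 14 + 9 + 12 + 5 + 3 = 53
Number of machines = 2
Ideal balanced load = 53 / 2 = 26.5

26.5


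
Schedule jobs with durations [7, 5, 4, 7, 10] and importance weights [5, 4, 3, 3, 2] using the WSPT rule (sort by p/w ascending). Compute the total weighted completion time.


Compute p/w ratios and sort ascending (WSPT): [(5, 4), (4, 3), (7, 5), (7, 3), (10, 2)]
Compute weighted completion times:
  Job (p=5,w=4): C=5, w*C=4*5=20
  Job (p=4,w=3): C=9, w*C=3*9=27
  Job (p=7,w=5): C=16, w*C=5*16=80
  Job (p=7,w=3): C=23, w*C=3*23=69
  Job (p=10,w=2): C=33, w*C=2*33=66
Total weighted completion time = 262

262


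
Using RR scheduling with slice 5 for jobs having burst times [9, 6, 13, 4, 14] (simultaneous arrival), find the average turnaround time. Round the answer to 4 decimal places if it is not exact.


Time quantum = 5
Execution trace:
  J1 runs 5 units, time = 5
  J2 runs 5 units, time = 10
  J3 runs 5 units, time = 15
  J4 runs 4 units, time = 19
  J5 runs 5 units, time = 24
  J1 runs 4 units, time = 28
  J2 runs 1 units, time = 29
  J3 runs 5 units, time = 34
  J5 runs 5 units, time = 39
  J3 runs 3 units, time = 42
  J5 runs 4 units, time = 46
Finish times: [28, 29, 42, 19, 46]
Average turnaround = 164/5 = 32.8

32.8


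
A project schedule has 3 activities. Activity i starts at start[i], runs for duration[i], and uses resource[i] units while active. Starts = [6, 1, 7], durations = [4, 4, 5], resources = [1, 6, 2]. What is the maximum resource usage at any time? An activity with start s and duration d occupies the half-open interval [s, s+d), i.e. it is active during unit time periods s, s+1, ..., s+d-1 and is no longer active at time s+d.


Each activity i is active on [start_i, start_i + duration_i).
Compute total resource usage per time slot:
  t=0: active resources = [], total = 0
  t=1: active resources = [6], total = 6
  t=2: active resources = [6], total = 6
  t=3: active resources = [6], total = 6
  t=4: active resources = [6], total = 6
  t=5: active resources = [], total = 0
  t=6: active resources = [1], total = 1
  t=7: active resources = [1, 2], total = 3
  t=8: active resources = [1, 2], total = 3
  t=9: active resources = [1, 2], total = 3
  t=10: active resources = [2], total = 2
  t=11: active resources = [2], total = 2
Peak resource demand = 6

6


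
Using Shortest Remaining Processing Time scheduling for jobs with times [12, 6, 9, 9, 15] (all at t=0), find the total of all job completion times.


Since all jobs arrive at t=0, SRPT equals SPT ordering.
SPT order: [6, 9, 9, 12, 15]
Completion times:
  Job 1: p=6, C=6
  Job 2: p=9, C=15
  Job 3: p=9, C=24
  Job 4: p=12, C=36
  Job 5: p=15, C=51
Total completion time = 6 + 15 + 24 + 36 + 51 = 132

132


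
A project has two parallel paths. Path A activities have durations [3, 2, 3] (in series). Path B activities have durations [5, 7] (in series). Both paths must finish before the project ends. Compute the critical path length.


Path A total = 3 + 2 + 3 = 8
Path B total = 5 + 7 = 12
Critical path = longest path = max(8, 12) = 12

12


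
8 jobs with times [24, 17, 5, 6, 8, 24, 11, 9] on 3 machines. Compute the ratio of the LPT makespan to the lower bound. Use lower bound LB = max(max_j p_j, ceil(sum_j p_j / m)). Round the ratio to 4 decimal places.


LPT order: [24, 24, 17, 11, 9, 8, 6, 5]
Machine loads after assignment: [33, 37, 34]
LPT makespan = 37
Lower bound = max(max_job, ceil(total/3)) = max(24, 35) = 35
Ratio = 37 / 35 = 1.0571

1.0571


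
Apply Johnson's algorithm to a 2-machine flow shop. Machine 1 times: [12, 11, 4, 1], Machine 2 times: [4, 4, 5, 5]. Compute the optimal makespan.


Apply Johnson's rule:
  Group 1 (a <= b): [(4, 1, 5), (3, 4, 5)]
  Group 2 (a > b): [(1, 12, 4), (2, 11, 4)]
Optimal job order: [4, 3, 1, 2]
Schedule:
  Job 4: M1 done at 1, M2 done at 6
  Job 3: M1 done at 5, M2 done at 11
  Job 1: M1 done at 17, M2 done at 21
  Job 2: M1 done at 28, M2 done at 32
Makespan = 32

32


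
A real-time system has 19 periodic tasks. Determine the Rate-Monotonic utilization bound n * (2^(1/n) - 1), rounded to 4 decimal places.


Compute 2^(1/19) = 1.0371550444
Subtract 1: 1.0371550444 - 1 = 0.0371550444
Multiply by n: 19 * 0.0371550444 = 0.7059458436
Round to 4 dp: 0.7059

0.7059


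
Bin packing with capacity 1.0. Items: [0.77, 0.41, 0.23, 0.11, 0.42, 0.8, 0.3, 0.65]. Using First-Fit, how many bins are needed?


Place items sequentially using First-Fit:
  Item 0.77 -> new Bin 1
  Item 0.41 -> new Bin 2
  Item 0.23 -> Bin 1 (now 1.0)
  Item 0.11 -> Bin 2 (now 0.52)
  Item 0.42 -> Bin 2 (now 0.94)
  Item 0.8 -> new Bin 3
  Item 0.3 -> new Bin 4
  Item 0.65 -> Bin 4 (now 0.95)
Total bins used = 4

4


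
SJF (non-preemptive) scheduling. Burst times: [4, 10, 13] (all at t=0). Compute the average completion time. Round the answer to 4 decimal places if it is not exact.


SJF order (ascending): [4, 10, 13]
Completion times:
  Job 1: burst=4, C=4
  Job 2: burst=10, C=14
  Job 3: burst=13, C=27
Average completion = 45/3 = 15.0

15.0


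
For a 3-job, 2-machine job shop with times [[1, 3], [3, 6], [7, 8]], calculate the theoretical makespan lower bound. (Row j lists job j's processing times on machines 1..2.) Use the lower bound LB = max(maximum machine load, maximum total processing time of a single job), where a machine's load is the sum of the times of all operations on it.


Machine loads:
  Machine 1: 1 + 3 + 7 = 11
  Machine 2: 3 + 6 + 8 = 17
Max machine load = 17
Job totals:
  Job 1: 4
  Job 2: 9
  Job 3: 15
Max job total = 15
Lower bound = max(17, 15) = 17

17


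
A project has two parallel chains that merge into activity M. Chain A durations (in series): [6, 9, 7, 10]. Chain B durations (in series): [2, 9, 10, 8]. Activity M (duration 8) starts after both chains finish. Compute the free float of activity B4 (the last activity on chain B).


ES(B4) = sum of predecessors on chain B = 21
EF(B4) = ES + duration = 21 + 8 = 29
Successor of B4 is M. ES(M) = max(sum(A), sum(B)) = max(32, 29) = 32
Free float = ES(successor) - EF(current) = 32 - 29 = 3

3


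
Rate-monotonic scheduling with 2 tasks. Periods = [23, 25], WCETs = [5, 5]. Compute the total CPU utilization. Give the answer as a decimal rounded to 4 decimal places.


Compute individual utilizations (exact fractions):
  Task 1: C/T = 5/23 (approx. 0.2174)
  Task 2: C/T = 5/25 = 1/5 (approx. 0.2)
Total utilization U = 5/23 + 1/5 = 48/115
Rounded to 4 decimal places: U = 0.4174
RM (Liu & Layland) bound for 2 tasks = 0.828427; compare with U = 48/115 (approx. 0.417391)
U <= bound, so schedulable by RM sufficient condition.

0.4174


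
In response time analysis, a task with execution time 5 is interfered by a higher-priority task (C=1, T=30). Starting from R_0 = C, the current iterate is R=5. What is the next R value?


R_next = C + ceil(R_prev / T_hp) * C_hp
ceil(5 / 30) = ceil(0.1667) = 1
Interference = 1 * 1 = 1
R_next = 5 + 1 = 6

6


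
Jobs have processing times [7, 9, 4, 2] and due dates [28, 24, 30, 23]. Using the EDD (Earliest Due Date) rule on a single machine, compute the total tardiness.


Sort by due date (EDD order): [(2, 23), (9, 24), (7, 28), (4, 30)]
Compute completion times and tardiness:
  Job 1: p=2, d=23, C=2, tardiness=max(0,2-23)=0
  Job 2: p=9, d=24, C=11, tardiness=max(0,11-24)=0
  Job 3: p=7, d=28, C=18, tardiness=max(0,18-28)=0
  Job 4: p=4, d=30, C=22, tardiness=max(0,22-30)=0
Total tardiness = 0

0


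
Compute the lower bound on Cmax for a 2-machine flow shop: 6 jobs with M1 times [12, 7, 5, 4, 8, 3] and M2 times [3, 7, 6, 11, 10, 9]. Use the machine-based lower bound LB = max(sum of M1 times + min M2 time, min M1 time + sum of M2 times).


LB1 = sum(M1 times) + min(M2 times) = 39 + 3 = 42
LB2 = min(M1 times) + sum(M2 times) = 3 + 46 = 49
Lower bound = max(LB1, LB2) = max(42, 49) = 49

49


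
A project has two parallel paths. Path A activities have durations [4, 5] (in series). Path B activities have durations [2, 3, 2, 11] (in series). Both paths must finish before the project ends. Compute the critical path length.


Path A total = 4 + 5 = 9
Path B total = 2 + 3 + 2 + 11 = 18
Critical path = longest path = max(9, 18) = 18

18


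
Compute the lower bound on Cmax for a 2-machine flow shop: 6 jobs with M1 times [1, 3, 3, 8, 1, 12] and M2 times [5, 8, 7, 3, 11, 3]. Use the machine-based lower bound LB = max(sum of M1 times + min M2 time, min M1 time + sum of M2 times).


LB1 = sum(M1 times) + min(M2 times) = 28 + 3 = 31
LB2 = min(M1 times) + sum(M2 times) = 1 + 37 = 38
Lower bound = max(LB1, LB2) = max(31, 38) = 38

38


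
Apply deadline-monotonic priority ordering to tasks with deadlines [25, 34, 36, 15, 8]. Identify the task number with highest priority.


Sort tasks by relative deadline (ascending):
  Task 5: deadline = 8
  Task 4: deadline = 15
  Task 1: deadline = 25
  Task 2: deadline = 34
  Task 3: deadline = 36
Priority order (highest first): [5, 4, 1, 2, 3]
Highest priority task = 5

5


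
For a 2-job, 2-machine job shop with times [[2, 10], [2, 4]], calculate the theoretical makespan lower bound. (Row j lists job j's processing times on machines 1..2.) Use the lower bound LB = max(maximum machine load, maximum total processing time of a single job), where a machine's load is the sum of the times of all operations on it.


Machine loads:
  Machine 1: 2 + 2 = 4
  Machine 2: 10 + 4 = 14
Max machine load = 14
Job totals:
  Job 1: 12
  Job 2: 6
Max job total = 12
Lower bound = max(14, 12) = 14

14


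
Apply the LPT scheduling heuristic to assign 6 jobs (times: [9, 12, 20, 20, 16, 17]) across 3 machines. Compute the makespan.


Sort jobs in decreasing order (LPT): [20, 20, 17, 16, 12, 9]
Assign each job to the least loaded machine:
  Machine 1: jobs [20, 12], load = 32
  Machine 2: jobs [20, 9], load = 29
  Machine 3: jobs [17, 16], load = 33
Makespan = max load = 33

33


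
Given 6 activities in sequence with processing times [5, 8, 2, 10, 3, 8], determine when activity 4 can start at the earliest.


Activity 4 starts after activities 1 through 3 complete.
Predecessor durations: [5, 8, 2]
ES = 5 + 8 + 2 = 15

15


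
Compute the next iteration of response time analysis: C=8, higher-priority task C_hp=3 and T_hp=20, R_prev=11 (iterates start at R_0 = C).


R_next = C + ceil(R_prev / T_hp) * C_hp
ceil(11 / 20) = ceil(0.55) = 1
Interference = 1 * 3 = 3
R_next = 8 + 3 = 11
R_next = R_prev, so the iteration has converged (response time = 11).

11


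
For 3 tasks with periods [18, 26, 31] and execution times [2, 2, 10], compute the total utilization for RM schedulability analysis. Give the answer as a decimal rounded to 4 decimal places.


Compute individual utilizations (exact fractions):
  Task 1: C/T = 2/18 = 1/9 (approx. 0.1111)
  Task 2: C/T = 2/26 = 1/13 (approx. 0.0769)
  Task 3: C/T = 10/31 (approx. 0.3226)
Total utilization U = 1/9 + 1/13 + 10/31 = 1852/3627
Rounded to 4 decimal places: U = 0.5106
RM (Liu & Layland) bound for 3 tasks = 0.779763; compare with U = 1852/3627 (approx. 0.510615)
U <= bound, so schedulable by RM sufficient condition.

0.5106


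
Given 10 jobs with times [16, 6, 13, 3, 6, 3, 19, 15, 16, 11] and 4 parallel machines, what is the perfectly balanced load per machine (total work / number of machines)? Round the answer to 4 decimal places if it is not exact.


Total processing time = 16 + 6 + 13 + 3 + 6 + 3 + 19 + 15 + 16 + 11 = 108
Number of machines = 4
Ideal balanced load = 108 / 4 = 27.0

27.0


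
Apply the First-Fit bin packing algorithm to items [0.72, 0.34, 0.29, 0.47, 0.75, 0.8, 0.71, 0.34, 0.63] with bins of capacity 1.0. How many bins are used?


Place items sequentially using First-Fit:
  Item 0.72 -> new Bin 1
  Item 0.34 -> new Bin 2
  Item 0.29 -> Bin 2 (now 0.63)
  Item 0.47 -> new Bin 3
  Item 0.75 -> new Bin 4
  Item 0.8 -> new Bin 5
  Item 0.71 -> new Bin 6
  Item 0.34 -> Bin 2 (now 0.97)
  Item 0.63 -> new Bin 7
Total bins used = 7

7


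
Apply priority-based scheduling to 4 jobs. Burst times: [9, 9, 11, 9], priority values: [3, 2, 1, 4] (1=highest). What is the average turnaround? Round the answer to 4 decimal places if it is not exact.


Sort by priority (ascending = highest first):
Order: [(1, 11), (2, 9), (3, 9), (4, 9)]
Completion times:
  Priority 1, burst=11, C=11
  Priority 2, burst=9, C=20
  Priority 3, burst=9, C=29
  Priority 4, burst=9, C=38
Average turnaround = 98/4 = 24.5

24.5


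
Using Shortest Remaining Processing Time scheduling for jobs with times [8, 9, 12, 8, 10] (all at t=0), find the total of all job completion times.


Since all jobs arrive at t=0, SRPT equals SPT ordering.
SPT order: [8, 8, 9, 10, 12]
Completion times:
  Job 1: p=8, C=8
  Job 2: p=8, C=16
  Job 3: p=9, C=25
  Job 4: p=10, C=35
  Job 5: p=12, C=47
Total completion time = 8 + 16 + 25 + 35 + 47 = 131

131


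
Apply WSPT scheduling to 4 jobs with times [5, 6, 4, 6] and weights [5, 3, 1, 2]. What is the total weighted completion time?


Compute p/w ratios and sort ascending (WSPT): [(5, 5), (6, 3), (6, 2), (4, 1)]
Compute weighted completion times:
  Job (p=5,w=5): C=5, w*C=5*5=25
  Job (p=6,w=3): C=11, w*C=3*11=33
  Job (p=6,w=2): C=17, w*C=2*17=34
  Job (p=4,w=1): C=21, w*C=1*21=21
Total weighted completion time = 113

113


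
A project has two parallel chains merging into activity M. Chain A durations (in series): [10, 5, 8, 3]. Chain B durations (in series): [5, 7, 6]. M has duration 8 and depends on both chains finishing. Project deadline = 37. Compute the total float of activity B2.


Forward pass: ES(B2) = sum of predecessors on chain B = 5
EF = ES + duration = 5 + 7 = 12
Backward pass: LF(M) = deadline = 37; LS(M) = 37 - 8 = 29
LF(B2) = LS(M) - sum(successors on chain B) = 29 - 6 = 23
LS = LF - duration = 23 - 7 = 16
Total float = LS - ES = 16 - 5 = 11

11


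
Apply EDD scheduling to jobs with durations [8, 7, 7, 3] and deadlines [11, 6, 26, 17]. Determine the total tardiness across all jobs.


Sort by due date (EDD order): [(7, 6), (8, 11), (3, 17), (7, 26)]
Compute completion times and tardiness:
  Job 1: p=7, d=6, C=7, tardiness=max(0,7-6)=1
  Job 2: p=8, d=11, C=15, tardiness=max(0,15-11)=4
  Job 3: p=3, d=17, C=18, tardiness=max(0,18-17)=1
  Job 4: p=7, d=26, C=25, tardiness=max(0,25-26)=0
Total tardiness = 6

6


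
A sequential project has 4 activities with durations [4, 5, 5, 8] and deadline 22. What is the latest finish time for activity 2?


LF(activity 2) = deadline - sum of successor durations
Successors: activities 3 through 4 with durations [5, 8]
Sum of successor durations = 13
LF = 22 - 13 = 9

9


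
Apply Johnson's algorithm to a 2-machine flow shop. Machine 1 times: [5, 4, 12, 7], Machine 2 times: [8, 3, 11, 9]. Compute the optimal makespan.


Apply Johnson's rule:
  Group 1 (a <= b): [(1, 5, 8), (4, 7, 9)]
  Group 2 (a > b): [(3, 12, 11), (2, 4, 3)]
Optimal job order: [1, 4, 3, 2]
Schedule:
  Job 1: M1 done at 5, M2 done at 13
  Job 4: M1 done at 12, M2 done at 22
  Job 3: M1 done at 24, M2 done at 35
  Job 2: M1 done at 28, M2 done at 38
Makespan = 38

38


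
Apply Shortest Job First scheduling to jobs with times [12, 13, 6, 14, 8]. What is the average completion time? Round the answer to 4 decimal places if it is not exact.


SJF order (ascending): [6, 8, 12, 13, 14]
Completion times:
  Job 1: burst=6, C=6
  Job 2: burst=8, C=14
  Job 3: burst=12, C=26
  Job 4: burst=13, C=39
  Job 5: burst=14, C=53
Average completion = 138/5 = 27.6

27.6


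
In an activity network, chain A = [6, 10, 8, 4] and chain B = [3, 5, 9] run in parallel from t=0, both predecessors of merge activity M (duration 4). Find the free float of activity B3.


ES(B3) = sum of predecessors on chain B = 8
EF(B3) = ES + duration = 8 + 9 = 17
Successor of B3 is M. ES(M) = max(sum(A), sum(B)) = max(28, 17) = 28
Free float = ES(successor) - EF(current) = 28 - 17 = 11

11


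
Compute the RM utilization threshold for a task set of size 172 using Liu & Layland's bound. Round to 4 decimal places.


Compute 2^(1/172) = 1.0040380565
Subtract 1: 1.0040380565 - 1 = 0.0040380565
Multiply by n: 172 * 0.0040380565 = 0.6945457180
Round to 4 dp: 0.6945

0.6945


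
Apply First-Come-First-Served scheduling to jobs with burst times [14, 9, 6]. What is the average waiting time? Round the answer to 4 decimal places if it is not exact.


FCFS order (as given): [14, 9, 6]
Waiting times:
  Job 1: wait = 0
  Job 2: wait = 14
  Job 3: wait = 23
Sum of waiting times = 37
Average waiting time = 37/3 = 12.3333

12.3333


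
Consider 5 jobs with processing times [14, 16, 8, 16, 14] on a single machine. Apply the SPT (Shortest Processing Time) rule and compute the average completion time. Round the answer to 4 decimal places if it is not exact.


Sort jobs by processing time (SPT order): [8, 14, 14, 16, 16]
Compute completion times sequentially:
  Job 1: processing = 8, completes at 8
  Job 2: processing = 14, completes at 22
  Job 3: processing = 14, completes at 36
  Job 4: processing = 16, completes at 52
  Job 5: processing = 16, completes at 68
Sum of completion times = 186
Average completion time = 186/5 = 37.2

37.2


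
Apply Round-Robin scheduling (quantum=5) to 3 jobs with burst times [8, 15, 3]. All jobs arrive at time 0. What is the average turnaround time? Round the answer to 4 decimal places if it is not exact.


Time quantum = 5
Execution trace:
  J1 runs 5 units, time = 5
  J2 runs 5 units, time = 10
  J3 runs 3 units, time = 13
  J1 runs 3 units, time = 16
  J2 runs 5 units, time = 21
  J2 runs 5 units, time = 26
Finish times: [16, 26, 13]
Average turnaround = 55/3 = 18.3333

18.3333


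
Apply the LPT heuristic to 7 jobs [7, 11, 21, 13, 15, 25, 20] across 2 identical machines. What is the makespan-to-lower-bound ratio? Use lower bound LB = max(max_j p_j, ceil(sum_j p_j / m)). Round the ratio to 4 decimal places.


LPT order: [25, 21, 20, 15, 13, 11, 7]
Machine loads after assignment: [53, 59]
LPT makespan = 59
Lower bound = max(max_job, ceil(total/2)) = max(25, 56) = 56
Ratio = 59 / 56 = 1.0536

1.0536


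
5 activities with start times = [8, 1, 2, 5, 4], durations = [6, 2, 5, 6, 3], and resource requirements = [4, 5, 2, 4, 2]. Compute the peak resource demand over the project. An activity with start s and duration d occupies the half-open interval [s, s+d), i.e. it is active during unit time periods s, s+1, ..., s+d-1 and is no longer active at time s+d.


Each activity i is active on [start_i, start_i + duration_i).
Compute total resource usage per time slot:
  t=0: active resources = [], total = 0
  t=1: active resources = [5], total = 5
  t=2: active resources = [5, 2], total = 7
  t=3: active resources = [2], total = 2
  t=4: active resources = [2, 2], total = 4
  t=5: active resources = [2, 4, 2], total = 8
  t=6: active resources = [2, 4, 2], total = 8
  t=7: active resources = [4], total = 4
  t=8: active resources = [4, 4], total = 8
  t=9: active resources = [4, 4], total = 8
  t=10: active resources = [4, 4], total = 8
  t=11: active resources = [4], total = 4
  t=12: active resources = [4], total = 4
  t=13: active resources = [4], total = 4
Peak resource demand = 8

8


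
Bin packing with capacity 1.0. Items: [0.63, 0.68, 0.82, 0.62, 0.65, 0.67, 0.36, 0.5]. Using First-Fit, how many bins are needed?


Place items sequentially using First-Fit:
  Item 0.63 -> new Bin 1
  Item 0.68 -> new Bin 2
  Item 0.82 -> new Bin 3
  Item 0.62 -> new Bin 4
  Item 0.65 -> new Bin 5
  Item 0.67 -> new Bin 6
  Item 0.36 -> Bin 1 (now 0.99)
  Item 0.5 -> new Bin 7
Total bins used = 7

7


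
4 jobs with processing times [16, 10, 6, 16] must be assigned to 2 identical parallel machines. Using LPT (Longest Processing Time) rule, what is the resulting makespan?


Sort jobs in decreasing order (LPT): [16, 16, 10, 6]
Assign each job to the least loaded machine:
  Machine 1: jobs [16, 10], load = 26
  Machine 2: jobs [16, 6], load = 22
Makespan = max load = 26

26


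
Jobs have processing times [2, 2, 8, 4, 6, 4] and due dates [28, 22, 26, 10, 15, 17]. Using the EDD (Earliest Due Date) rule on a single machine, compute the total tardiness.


Sort by due date (EDD order): [(4, 10), (6, 15), (4, 17), (2, 22), (8, 26), (2, 28)]
Compute completion times and tardiness:
  Job 1: p=4, d=10, C=4, tardiness=max(0,4-10)=0
  Job 2: p=6, d=15, C=10, tardiness=max(0,10-15)=0
  Job 3: p=4, d=17, C=14, tardiness=max(0,14-17)=0
  Job 4: p=2, d=22, C=16, tardiness=max(0,16-22)=0
  Job 5: p=8, d=26, C=24, tardiness=max(0,24-26)=0
  Job 6: p=2, d=28, C=26, tardiness=max(0,26-28)=0
Total tardiness = 0

0


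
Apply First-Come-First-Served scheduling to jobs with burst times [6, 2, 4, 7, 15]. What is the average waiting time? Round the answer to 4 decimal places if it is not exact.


FCFS order (as given): [6, 2, 4, 7, 15]
Waiting times:
  Job 1: wait = 0
  Job 2: wait = 6
  Job 3: wait = 8
  Job 4: wait = 12
  Job 5: wait = 19
Sum of waiting times = 45
Average waiting time = 45/5 = 9.0

9.0


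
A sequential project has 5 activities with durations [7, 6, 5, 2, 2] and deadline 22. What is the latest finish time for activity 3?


LF(activity 3) = deadline - sum of successor durations
Successors: activities 4 through 5 with durations [2, 2]
Sum of successor durations = 4
LF = 22 - 4 = 18

18


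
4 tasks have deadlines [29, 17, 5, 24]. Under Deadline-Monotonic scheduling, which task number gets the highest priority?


Sort tasks by relative deadline (ascending):
  Task 3: deadline = 5
  Task 2: deadline = 17
  Task 4: deadline = 24
  Task 1: deadline = 29
Priority order (highest first): [3, 2, 4, 1]
Highest priority task = 3

3


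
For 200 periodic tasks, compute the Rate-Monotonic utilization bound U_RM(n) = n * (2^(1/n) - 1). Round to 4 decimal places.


Compute 2^(1/200) = 1.0034717485
Subtract 1: 1.0034717485 - 1 = 0.0034717485
Multiply by n: 200 * 0.0034717485 = 0.6943497000
Round to 4 dp: 0.6943

0.6943


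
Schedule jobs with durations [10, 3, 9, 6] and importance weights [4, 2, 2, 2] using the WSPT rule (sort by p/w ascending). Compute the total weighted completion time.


Compute p/w ratios and sort ascending (WSPT): [(3, 2), (10, 4), (6, 2), (9, 2)]
Compute weighted completion times:
  Job (p=3,w=2): C=3, w*C=2*3=6
  Job (p=10,w=4): C=13, w*C=4*13=52
  Job (p=6,w=2): C=19, w*C=2*19=38
  Job (p=9,w=2): C=28, w*C=2*28=56
Total weighted completion time = 152

152


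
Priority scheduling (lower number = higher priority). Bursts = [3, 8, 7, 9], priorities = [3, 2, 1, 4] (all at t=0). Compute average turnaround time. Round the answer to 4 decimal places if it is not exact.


Sort by priority (ascending = highest first):
Order: [(1, 7), (2, 8), (3, 3), (4, 9)]
Completion times:
  Priority 1, burst=7, C=7
  Priority 2, burst=8, C=15
  Priority 3, burst=3, C=18
  Priority 4, burst=9, C=27
Average turnaround = 67/4 = 16.75

16.75


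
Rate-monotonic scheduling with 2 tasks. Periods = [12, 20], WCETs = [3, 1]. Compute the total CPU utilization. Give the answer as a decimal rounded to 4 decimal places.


Compute individual utilizations (exact fractions):
  Task 1: C/T = 3/12 = 1/4 (approx. 0.25)
  Task 2: C/T = 1/20 (approx. 0.05)
Total utilization U = 1/4 + 1/20 = 3/10
Rounded to 4 decimal places: U = 0.3000
RM (Liu & Layland) bound for 2 tasks = 0.828427; compare with U = 3/10 (approx. 0.300000)
U <= bound, so schedulable by RM sufficient condition.

0.3000


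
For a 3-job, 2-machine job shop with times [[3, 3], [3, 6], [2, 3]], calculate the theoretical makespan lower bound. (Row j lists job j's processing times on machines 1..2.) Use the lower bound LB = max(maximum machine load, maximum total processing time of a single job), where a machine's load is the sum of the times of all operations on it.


Machine loads:
  Machine 1: 3 + 3 + 2 = 8
  Machine 2: 3 + 6 + 3 = 12
Max machine load = 12
Job totals:
  Job 1: 6
  Job 2: 9
  Job 3: 5
Max job total = 9
Lower bound = max(12, 9) = 12

12


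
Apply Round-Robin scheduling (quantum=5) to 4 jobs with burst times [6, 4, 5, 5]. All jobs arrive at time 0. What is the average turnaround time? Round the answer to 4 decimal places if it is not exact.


Time quantum = 5
Execution trace:
  J1 runs 5 units, time = 5
  J2 runs 4 units, time = 9
  J3 runs 5 units, time = 14
  J4 runs 5 units, time = 19
  J1 runs 1 units, time = 20
Finish times: [20, 9, 14, 19]
Average turnaround = 62/4 = 15.5

15.5
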